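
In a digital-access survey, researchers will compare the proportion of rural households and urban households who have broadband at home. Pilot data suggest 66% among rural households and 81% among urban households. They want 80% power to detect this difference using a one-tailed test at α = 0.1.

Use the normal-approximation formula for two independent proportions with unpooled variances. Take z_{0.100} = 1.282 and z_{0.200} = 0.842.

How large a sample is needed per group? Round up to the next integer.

n = 76 per group

n = (z_α + z_β)² · [p₁(1−p₁) + p₂(1−p₂)] / (p₁ − p₂)²
  = (1.282 + 0.842)² · (0.66·0.34 + 0.81·0.19) / (-0.15)²
  = (2.124)² · (0.2244 + 0.1539) / 0.0225
  = 4.5114 · 0.3783 / 0.0225
  = 75.85
Round up → n = 76 per group.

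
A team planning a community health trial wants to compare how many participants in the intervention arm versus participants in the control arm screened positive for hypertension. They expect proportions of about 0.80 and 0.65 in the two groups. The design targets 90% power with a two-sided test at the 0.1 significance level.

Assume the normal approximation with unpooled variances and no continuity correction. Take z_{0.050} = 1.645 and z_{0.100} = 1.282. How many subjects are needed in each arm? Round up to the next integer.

n = (z_{α/2} + z_β)² · [p₁(1−p₁) + p₂(1−p₂)] / (p₁ − p₂)²
  = (1.645 + 1.282)² · (0.80·0.20 + 0.65·0.35) / (0.15)²
  = (2.927)² · (0.1600 + 0.2275) / 0.0225
  = 8.5673 · 0.3875 / 0.0225
  = 147.55
Round up → n = 148 per group.

n = 148 per group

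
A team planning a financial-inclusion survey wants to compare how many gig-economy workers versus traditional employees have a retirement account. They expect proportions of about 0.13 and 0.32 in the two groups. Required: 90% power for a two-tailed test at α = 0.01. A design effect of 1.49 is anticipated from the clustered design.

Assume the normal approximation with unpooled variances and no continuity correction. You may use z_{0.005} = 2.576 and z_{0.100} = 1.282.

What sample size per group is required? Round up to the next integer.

n = (z_{α/2} + z_β)² · [p₁(1−p₁) + p₂(1−p₂)] / (p₁ − p₂)²
  = (2.576 + 1.282)² · (0.13·0.87 + 0.32·0.68) / (-0.19)²
  = (3.858)² · (0.1131 + 0.2176) / 0.0361
  = 14.8842 · 0.3307 / 0.0361
  = 136.35
Design effect: 1.49 × 136.35 = 203.16.
Round up → n = 204 per group.

n = 204 per group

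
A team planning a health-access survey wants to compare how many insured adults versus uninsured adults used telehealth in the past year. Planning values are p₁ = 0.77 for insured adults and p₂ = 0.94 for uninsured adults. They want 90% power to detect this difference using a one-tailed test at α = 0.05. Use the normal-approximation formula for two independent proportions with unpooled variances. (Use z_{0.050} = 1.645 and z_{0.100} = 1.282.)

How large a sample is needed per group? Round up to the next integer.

n = 70 per group

n = (z_α + z_β)² · [p₁(1−p₁) + p₂(1−p₂)] / (p₁ − p₂)²
  = (1.645 + 1.282)² · (0.77·0.23 + 0.94·0.06) / (-0.17)²
  = (2.927)² · (0.1771 + 0.0564) / 0.0289
  = 8.5673 · 0.2335 / 0.0289
  = 69.22
Round up → n = 70 per group.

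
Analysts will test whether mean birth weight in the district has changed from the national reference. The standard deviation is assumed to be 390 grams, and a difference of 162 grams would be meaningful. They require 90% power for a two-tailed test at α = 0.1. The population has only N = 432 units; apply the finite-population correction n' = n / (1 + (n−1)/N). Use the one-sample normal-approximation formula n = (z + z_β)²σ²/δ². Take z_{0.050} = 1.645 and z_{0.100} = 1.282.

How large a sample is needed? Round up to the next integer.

n = 45

n = (z_{α/2} + z_β)² · σ² / δ²
  = (1.645 + 1.282)² · 390² / 162²
  = 8.5673 · 152100 / 26244
  = 49.65
Finite-population correction (N = 432): 49.65 / (1 + (49.65 − 1)/432) = 44.63.
Round up → n = 45.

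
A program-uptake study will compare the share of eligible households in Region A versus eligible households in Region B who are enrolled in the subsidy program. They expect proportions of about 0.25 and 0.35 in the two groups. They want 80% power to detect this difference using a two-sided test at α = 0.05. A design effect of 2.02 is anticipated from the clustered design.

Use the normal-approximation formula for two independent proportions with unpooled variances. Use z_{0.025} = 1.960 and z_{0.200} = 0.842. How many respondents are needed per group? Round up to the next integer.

n = (z_{α/2} + z_β)² · [p₁(1−p₁) + p₂(1−p₂)] / (p₁ − p₂)²
  = (1.960 + 0.842)² · (0.25·0.75 + 0.35·0.65) / (-0.10)²
  = (2.802)² · (0.1875 + 0.2275) / 0.0100
  = 7.8512 · 0.4150 / 0.0100
  = 325.82
Design effect: 2.02 × 325.82 = 658.17.
Round up → n = 659 per group.

n = 659 per group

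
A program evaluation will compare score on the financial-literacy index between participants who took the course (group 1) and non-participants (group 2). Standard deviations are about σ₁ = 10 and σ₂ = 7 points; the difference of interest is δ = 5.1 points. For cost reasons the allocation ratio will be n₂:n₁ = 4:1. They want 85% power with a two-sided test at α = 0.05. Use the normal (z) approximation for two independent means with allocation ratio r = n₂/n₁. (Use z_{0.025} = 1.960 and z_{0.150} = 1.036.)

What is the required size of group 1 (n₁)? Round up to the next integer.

n₁ = 39

n₁ = (z_{α/2} + z_β)² · (σ₁² + σ₂²/r) / δ²
   = (1.960 + 1.036)² · (10² + 7²/4) / 5.1²
   = 8.9760 · (100 + 12.25) / 26.01
   = 8.9760 · 112.25 / 26.01
   = 38.74
Round up → n₁ = 39; n₂ = r·n₁ = 4 × 39 = 156.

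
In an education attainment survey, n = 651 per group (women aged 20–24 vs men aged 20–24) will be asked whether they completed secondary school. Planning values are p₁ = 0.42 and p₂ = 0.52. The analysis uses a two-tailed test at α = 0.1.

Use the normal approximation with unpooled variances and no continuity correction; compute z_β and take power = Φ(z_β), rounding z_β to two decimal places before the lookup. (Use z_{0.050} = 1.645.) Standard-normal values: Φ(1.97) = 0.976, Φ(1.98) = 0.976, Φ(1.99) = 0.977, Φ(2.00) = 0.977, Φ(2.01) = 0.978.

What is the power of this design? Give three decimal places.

z_β = |p₁−p₂|·√(n/[p₁q₁+p₂q₂]) − z_{α/2}
    = 0.10 · √(651/0.4932) − 1.645
    = 0.10 · 36.3311 − 1.645
    = 3.6331 − 1.645 = 1.9881 → 1.99
Power = Φ(1.99) = 0.977.

Power ≈ 0.977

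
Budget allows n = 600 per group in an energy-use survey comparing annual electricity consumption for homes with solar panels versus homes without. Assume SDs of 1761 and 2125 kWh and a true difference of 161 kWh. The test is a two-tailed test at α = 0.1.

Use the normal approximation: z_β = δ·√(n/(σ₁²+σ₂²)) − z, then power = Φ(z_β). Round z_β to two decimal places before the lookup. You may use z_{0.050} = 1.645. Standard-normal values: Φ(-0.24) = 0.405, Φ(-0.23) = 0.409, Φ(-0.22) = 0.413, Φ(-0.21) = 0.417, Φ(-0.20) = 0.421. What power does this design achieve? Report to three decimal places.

z_β = δ·√(n/(σ₁²+σ₂²)) − z_{α/2}
    = 161 · √(600/7616746) − 1.645
    = 161 · 0.00888 − 1.645
    = 1.4289 − 1.645 = -0.2161 → -0.22
Power = Φ(-0.22) = 0.413.

Power ≈ 0.413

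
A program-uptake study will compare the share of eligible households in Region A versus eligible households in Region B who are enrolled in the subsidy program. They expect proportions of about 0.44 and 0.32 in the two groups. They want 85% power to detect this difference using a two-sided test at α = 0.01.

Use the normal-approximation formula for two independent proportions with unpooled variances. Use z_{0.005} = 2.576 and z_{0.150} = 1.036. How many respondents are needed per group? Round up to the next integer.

n = 421 per group

n = (z_{α/2} + z_β)² · [p₁(1−p₁) + p₂(1−p₂)] / (p₁ − p₂)²
  = (2.576 + 1.036)² · (0.44·0.56 + 0.32·0.68) / (0.12)²
  = (3.612)² · (0.2464 + 0.2176) / 0.0144
  = 13.0465 · 0.4640 / 0.0144
  = 420.39
Round up → n = 421 per group.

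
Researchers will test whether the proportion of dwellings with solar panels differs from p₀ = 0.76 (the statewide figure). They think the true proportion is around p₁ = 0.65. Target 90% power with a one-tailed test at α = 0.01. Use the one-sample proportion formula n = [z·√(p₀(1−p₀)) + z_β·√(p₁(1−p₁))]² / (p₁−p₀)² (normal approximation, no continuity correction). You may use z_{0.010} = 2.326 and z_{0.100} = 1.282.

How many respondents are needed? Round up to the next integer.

n = [z_α·√(p₀q₀) + z_β·√(p₁q₁)]² / (p₁ − p₀)²
  = [2.326·√(0.76·0.24) + 1.282·√(0.65·0.35)]² / (-0.11)²
  = [2.326·0.4271 + 1.282·0.4770]² / 0.0121
  = [1.6049]² / 0.0121
  = 212.86
Round up → n = 213.

n = 213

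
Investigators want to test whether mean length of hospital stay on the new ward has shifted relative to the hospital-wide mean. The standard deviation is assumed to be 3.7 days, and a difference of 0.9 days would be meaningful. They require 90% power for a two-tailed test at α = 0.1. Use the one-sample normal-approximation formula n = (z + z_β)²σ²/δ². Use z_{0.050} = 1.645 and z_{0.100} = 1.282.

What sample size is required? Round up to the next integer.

n = (z_{α/2} + z_β)² · σ² / δ²
  = (1.645 + 1.282)² · 3.7² / 0.9²
  = 8.5673 · 13.69 / 0.81
  = 144.80
Round up → n = 145.

n = 145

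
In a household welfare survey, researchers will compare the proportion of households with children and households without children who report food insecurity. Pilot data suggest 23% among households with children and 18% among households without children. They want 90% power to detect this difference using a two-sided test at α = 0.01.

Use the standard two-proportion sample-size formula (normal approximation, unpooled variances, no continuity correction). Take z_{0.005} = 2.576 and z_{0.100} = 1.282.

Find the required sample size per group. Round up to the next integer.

n = (z_{α/2} + z_β)² · [p₁(1−p₁) + p₂(1−p₂)] / (p₁ − p₂)²
  = (2.576 + 1.282)² · (0.23·0.77 + 0.18·0.82) / (0.05)²
  = (3.858)² · (0.1771 + 0.1476) / 0.0025
  = 14.8842 · 0.3247 / 0.0025
  = 1933.16
Round up → n = 1934 per group.

n = 1934 per group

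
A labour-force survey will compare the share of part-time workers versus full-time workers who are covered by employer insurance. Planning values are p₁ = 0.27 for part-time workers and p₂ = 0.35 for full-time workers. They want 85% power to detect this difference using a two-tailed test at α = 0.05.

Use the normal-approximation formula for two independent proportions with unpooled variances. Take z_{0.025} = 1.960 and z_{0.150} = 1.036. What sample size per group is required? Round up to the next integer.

n = (z_{α/2} + z_β)² · [p₁(1−p₁) + p₂(1−p₂)] / (p₁ − p₂)²
  = (1.960 + 1.036)² · (0.27·0.73 + 0.35·0.65) / (-0.08)²
  = (2.996)² · (0.1971 + 0.2275) / 0.0064
  = 8.9760 · 0.4246 / 0.0064
  = 595.50
Round up → n = 596 per group.

n = 596 per group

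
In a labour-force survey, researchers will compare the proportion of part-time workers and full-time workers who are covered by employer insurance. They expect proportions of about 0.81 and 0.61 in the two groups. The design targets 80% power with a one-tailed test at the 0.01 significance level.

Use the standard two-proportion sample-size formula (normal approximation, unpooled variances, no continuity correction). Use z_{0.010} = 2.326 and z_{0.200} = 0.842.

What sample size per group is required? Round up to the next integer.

n = 99 per group

n = (z_α + z_β)² · [p₁(1−p₁) + p₂(1−p₂)] / (p₁ − p₂)²
  = (2.326 + 0.842)² · (0.81·0.19 + 0.61·0.39) / (0.20)²
  = (3.168)² · (0.1539 + 0.2379) / 0.0400
  = 10.0362 · 0.3918 / 0.0400
  = 98.30
Round up → n = 99 per group.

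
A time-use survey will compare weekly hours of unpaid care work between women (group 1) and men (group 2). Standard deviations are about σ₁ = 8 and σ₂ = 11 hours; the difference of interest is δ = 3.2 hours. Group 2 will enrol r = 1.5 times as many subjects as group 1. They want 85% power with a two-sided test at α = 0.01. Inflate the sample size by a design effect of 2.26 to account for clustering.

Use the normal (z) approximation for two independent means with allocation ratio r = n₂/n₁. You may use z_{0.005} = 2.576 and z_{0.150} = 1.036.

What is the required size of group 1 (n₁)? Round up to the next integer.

n₁ = 417

n₁ = (z_{α/2} + z_β)² · (σ₁² + σ₂²/r) / δ²
   = (2.576 + 1.036)² · (8² + 11²/1.5) / 3.2²
   = 13.0465 · (64 + 80.6667) / 10.24
   = 13.0465 · 144.6667 / 10.24
   = 184.32
Design effect: 2.26 × 184.32 = 416.56.
Round up → n₁ = 417; n₂ = r·n₁ = 1.5 × 417 = 626.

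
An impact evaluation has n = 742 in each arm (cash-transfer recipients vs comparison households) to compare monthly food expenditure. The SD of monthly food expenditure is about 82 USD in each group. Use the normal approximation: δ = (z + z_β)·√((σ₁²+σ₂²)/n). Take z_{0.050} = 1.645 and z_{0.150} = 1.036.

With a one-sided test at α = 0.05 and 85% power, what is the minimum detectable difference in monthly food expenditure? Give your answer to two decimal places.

δ = (z_α + z_β) · √((σ₁²+σ₂²)/n)
  = (1.645 + 1.036) · √(13448/742)
  = 2.681 · √18.124
  = 2.681 · 4.2572
  = 11.4136

Minimum detectable difference ≈ 11.41 USD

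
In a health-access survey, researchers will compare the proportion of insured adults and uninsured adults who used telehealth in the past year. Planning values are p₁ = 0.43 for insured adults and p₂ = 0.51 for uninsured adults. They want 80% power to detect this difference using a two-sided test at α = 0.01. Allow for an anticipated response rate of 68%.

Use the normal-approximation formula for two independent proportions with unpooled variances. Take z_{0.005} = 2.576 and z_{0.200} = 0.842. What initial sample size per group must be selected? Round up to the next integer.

n = 1329 per group

n = (z_{α/2} + z_β)² · [p₁(1−p₁) + p₂(1−p₂)] / (p₁ − p₂)²
  = (2.576 + 0.842)² · (0.43·0.57 + 0.51·0.49) / (-0.08)²
  = (3.418)² · (0.2451 + 0.2499) / 0.0064
  = 11.6827 · 0.4950 / 0.0064
  = 903.59
Adjust for 68% response: 903.59 / 0.68 = 1328.80.
Round up → n = 1329 per group.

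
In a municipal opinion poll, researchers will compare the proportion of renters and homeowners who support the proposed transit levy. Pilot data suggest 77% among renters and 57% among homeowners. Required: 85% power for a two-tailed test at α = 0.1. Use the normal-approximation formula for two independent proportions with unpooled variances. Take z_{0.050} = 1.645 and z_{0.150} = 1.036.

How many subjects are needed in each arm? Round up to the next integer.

n = 76 per group

n = (z_{α/2} + z_β)² · [p₁(1−p₁) + p₂(1−p₂)] / (p₁ − p₂)²
  = (1.645 + 1.036)² · (0.77·0.23 + 0.57·0.43) / (0.20)²
  = (2.681)² · (0.1771 + 0.2451) / 0.0400
  = 7.1878 · 0.4222 / 0.0400
  = 75.87
Round up → n = 76 per group.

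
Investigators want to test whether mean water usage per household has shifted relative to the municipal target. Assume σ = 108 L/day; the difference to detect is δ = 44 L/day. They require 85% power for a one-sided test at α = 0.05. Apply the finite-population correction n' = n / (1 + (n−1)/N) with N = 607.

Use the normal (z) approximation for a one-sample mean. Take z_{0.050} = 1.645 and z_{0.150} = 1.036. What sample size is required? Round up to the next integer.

n = (z_α + z_β)² · σ² / δ²
  = (1.645 + 1.036)² · 108² / 44²
  = 7.1878 · 11664 / 1936
  = 43.30
Finite-population correction (N = 607): 43.30 / (1 + (43.30 − 1)/607) = 40.48.
Round up → n = 41.

n = 41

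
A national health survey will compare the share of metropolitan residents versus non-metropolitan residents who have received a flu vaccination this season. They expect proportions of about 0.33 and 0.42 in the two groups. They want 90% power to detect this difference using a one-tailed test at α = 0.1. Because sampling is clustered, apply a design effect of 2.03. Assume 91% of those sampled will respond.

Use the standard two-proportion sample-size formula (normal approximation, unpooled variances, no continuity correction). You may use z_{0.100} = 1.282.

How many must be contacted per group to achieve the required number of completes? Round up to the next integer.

n = (z_α + z_β)² · [p₁(1−p₁) + p₂(1−p₂)] / (p₁ − p₂)²
  = (1.282 + 1.282)² · (0.33·0.67 + 0.42·0.58) / (-0.09)²
  = (2.564)² · (0.2211 + 0.2436) / 0.0081
  = 6.5741 · 0.4647 / 0.0081
  = 377.16
Design effect: 2.03 × 377.16 = 765.63.
Adjust for 91% response: 765.63 / 0.91 = 841.35.
Round up → n = 842 per group.

n = 842 per group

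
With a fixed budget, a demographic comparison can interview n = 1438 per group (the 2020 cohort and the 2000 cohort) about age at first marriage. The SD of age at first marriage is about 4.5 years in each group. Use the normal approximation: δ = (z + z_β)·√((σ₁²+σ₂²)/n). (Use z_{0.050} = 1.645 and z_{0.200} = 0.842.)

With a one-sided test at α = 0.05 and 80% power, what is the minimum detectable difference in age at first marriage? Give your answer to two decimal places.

Minimum detectable difference ≈ 0.42 years

δ = (z_α + z_β) · √((σ₁²+σ₂²)/n)
  = (1.645 + 0.842) · √(40.5/1438)
  = 2.487 · √0.02816
  = 2.487 · 0.1678
  = 0.4174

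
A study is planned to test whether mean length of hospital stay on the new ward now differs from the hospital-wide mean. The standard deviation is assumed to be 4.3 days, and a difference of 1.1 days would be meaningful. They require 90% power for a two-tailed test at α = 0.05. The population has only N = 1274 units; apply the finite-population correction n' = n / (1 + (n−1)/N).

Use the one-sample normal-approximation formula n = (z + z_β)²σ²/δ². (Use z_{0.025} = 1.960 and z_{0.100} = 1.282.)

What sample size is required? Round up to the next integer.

n = (z_{α/2} + z_β)² · σ² / δ²
  = (1.960 + 1.282)² · 4.3² / 1.1²
  = 10.5106 · 18.49 / 1.21
  = 160.61
Finite-population correction (N = 1274): 160.61 / (1 + (160.61 − 1)/1274) = 142.73.
Round up → n = 143.

n = 143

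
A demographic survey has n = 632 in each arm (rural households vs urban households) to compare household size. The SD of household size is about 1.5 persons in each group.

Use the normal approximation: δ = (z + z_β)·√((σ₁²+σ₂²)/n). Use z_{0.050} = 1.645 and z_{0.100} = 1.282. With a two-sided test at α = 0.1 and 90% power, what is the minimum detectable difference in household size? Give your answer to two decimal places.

δ = (z_{α/2} + z_β) · √((σ₁²+σ₂²)/n)
  = (1.645 + 1.282) · √(4.5/632)
  = 2.927 · √0.00712
  = 2.927 · 0.0844
  = 0.2470

Minimum detectable difference ≈ 0.25 persons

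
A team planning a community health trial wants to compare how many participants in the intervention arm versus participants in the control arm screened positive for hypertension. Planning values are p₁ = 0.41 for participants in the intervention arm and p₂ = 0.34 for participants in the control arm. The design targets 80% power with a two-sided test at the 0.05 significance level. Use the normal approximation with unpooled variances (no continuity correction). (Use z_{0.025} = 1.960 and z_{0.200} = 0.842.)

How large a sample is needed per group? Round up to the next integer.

n = (z_{α/2} + z_β)² · [p₁(1−p₁) + p₂(1−p₂)] / (p₁ − p₂)²
  = (1.960 + 0.842)² · (0.41·0.59 + 0.34·0.66) / (0.07)²
  = (2.802)² · (0.2419 + 0.2244) / 0.0049
  = 7.8512 · 0.4663 / 0.0049
  = 747.15
Round up → n = 748 per group.

n = 748 per group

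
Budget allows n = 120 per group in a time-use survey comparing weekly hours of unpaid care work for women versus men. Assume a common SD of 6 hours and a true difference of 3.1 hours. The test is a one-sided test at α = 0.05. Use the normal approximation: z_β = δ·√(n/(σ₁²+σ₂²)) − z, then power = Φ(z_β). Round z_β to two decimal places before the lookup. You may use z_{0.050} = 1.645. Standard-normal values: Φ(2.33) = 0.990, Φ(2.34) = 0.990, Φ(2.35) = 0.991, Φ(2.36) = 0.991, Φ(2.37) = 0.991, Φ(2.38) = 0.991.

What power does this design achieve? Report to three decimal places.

z_β = δ·√(n/(σ₁²+σ₂²)) − z_α
    = 3.1 · √(120/72) − 1.645
    = 3.1 · 1.29099 − 1.645
    = 4.0021 − 1.645 = 2.3571 → 2.36
Power = Φ(2.36) = 0.991.

Power ≈ 0.991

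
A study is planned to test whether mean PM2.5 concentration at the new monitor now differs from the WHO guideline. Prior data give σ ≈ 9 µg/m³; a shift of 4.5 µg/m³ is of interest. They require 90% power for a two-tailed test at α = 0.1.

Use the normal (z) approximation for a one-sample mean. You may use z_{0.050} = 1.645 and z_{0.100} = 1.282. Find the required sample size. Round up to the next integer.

n = (z_{α/2} + z_β)² · σ² / δ²
  = (1.645 + 1.282)² · 9² / 4.5²
  = 8.5673 · 81 / 20.25
  = 34.27
Round up → n = 35.

n = 35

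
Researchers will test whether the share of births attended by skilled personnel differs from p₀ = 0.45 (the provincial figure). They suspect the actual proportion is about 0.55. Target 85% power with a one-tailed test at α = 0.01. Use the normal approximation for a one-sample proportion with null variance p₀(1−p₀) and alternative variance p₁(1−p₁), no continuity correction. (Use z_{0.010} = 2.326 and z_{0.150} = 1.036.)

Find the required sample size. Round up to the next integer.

n = 280

n = [z_α·√(p₀q₀) + z_β·√(p₁q₁)]² / (p₁ − p₀)²
  = [2.326·√(0.45·0.55) + 1.036·√(0.55·0.45)]² / (0.10)²
  = [2.326·0.4975 + 1.036·0.4975]² / 0.0100
  = [1.6726]² / 0.0100
  = 279.75
Round up → n = 280.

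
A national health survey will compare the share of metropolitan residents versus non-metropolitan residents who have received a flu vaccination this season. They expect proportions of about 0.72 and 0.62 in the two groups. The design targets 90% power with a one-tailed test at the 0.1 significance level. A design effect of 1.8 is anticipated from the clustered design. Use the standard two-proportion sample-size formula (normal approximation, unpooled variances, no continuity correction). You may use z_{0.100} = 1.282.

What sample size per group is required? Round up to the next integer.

n = 518 per group

n = (z_α + z_β)² · [p₁(1−p₁) + p₂(1−p₂)] / (p₁ − p₂)²
  = (1.282 + 1.282)² · (0.72·0.28 + 0.62·0.38) / (0.10)²
  = (2.564)² · (0.2016 + 0.2356) / 0.0100
  = 6.5741 · 0.4372 / 0.0100
  = 287.42
Design effect: 1.8 × 287.42 = 517.36.
Round up → n = 518 per group.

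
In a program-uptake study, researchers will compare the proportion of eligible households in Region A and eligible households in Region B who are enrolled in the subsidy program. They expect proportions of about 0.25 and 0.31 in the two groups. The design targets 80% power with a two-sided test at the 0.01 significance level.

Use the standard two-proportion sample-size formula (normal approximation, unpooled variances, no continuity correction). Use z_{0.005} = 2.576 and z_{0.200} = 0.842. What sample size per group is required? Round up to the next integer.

n = 1303 per group

n = (z_{α/2} + z_β)² · [p₁(1−p₁) + p₂(1−p₂)] / (p₁ − p₂)²
  = (2.576 + 0.842)² · (0.25·0.75 + 0.31·0.69) / (-0.06)²
  = (3.418)² · (0.1875 + 0.2139) / 0.0036
  = 11.6827 · 0.4014 / 0.0036
  = 1302.62
Round up → n = 1303 per group.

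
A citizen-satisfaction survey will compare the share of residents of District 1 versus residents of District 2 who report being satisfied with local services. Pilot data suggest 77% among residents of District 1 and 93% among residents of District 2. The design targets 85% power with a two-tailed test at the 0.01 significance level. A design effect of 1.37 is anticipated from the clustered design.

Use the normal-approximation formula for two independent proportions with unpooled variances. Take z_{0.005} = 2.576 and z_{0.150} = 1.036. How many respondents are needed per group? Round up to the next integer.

n = (z_{α/2} + z_β)² · [p₁(1−p₁) + p₂(1−p₂)] / (p₁ − p₂)²
  = (2.576 + 1.036)² · (0.77·0.23 + 0.93·0.07) / (-0.16)²
  = (3.612)² · (0.1771 + 0.0651) / 0.0256
  = 13.0465 · 0.2422 / 0.0256
  = 123.43
Design effect: 1.37 × 123.43 = 169.10.
Round up → n = 170 per group.

n = 170 per group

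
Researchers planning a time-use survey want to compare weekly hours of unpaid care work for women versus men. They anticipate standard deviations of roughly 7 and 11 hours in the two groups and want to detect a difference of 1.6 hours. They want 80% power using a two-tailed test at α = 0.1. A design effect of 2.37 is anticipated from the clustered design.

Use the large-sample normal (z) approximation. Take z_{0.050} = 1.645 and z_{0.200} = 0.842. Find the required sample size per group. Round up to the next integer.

n = (z_{α/2} + z_β)² · (σ₁² + σ₂²) / δ²
  = (1.645 + 0.842)² · (7² + 11² = 170) / 1.6²
  = 6.1852 · 170 / 2.56
  = 410.73
Design effect: 2.37 × 410.73 = 973.44.
Round up → n = 974 per group.

n = 974 per group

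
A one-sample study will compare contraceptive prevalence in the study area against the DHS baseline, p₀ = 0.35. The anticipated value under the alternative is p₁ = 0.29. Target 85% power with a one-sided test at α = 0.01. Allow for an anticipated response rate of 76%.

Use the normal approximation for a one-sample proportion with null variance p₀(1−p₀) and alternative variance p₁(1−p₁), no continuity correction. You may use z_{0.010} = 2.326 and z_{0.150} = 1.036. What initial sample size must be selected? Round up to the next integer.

n = [z_α·√(p₀q₀) + z_β·√(p₁q₁)]² / (p₁ − p₀)²
  = [2.326·√(0.35·0.65) + 1.036·√(0.29·0.71)]² / (-0.06)²
  = [2.326·0.4770 + 1.036·0.4538]² / 0.0036
  = [1.5795]² / 0.0036
  = 693.03
Adjust for 76% response: 693.03 / 0.76 = 911.88.
Round up → n = 912.

n = 912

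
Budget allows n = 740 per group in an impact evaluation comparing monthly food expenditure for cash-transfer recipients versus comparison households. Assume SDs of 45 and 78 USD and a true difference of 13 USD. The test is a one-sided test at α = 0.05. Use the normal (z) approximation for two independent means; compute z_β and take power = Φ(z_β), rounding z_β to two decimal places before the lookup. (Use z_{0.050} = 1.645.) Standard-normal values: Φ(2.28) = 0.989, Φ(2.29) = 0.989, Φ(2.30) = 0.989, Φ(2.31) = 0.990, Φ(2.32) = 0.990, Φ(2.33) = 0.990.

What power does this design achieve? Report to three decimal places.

Power ≈ 0.989

z_β = δ·√(n/(σ₁²+σ₂²)) − z_α
    = 13 · √(740/8109) − 1.645
    = 13 · 0.30209 − 1.645
    = 3.9271 − 1.645 = 2.2821 → 2.28
Power = Φ(2.28) = 0.989.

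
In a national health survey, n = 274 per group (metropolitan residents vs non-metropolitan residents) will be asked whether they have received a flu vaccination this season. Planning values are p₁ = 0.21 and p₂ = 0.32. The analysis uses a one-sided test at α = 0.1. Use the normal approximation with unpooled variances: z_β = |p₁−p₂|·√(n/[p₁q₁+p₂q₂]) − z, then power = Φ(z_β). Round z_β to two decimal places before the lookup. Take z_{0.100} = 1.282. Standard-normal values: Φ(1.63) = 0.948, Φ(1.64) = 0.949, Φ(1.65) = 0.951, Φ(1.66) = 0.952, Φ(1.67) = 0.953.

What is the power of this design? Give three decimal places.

z_β = |p₁−p₂|·√(n/[p₁q₁+p₂q₂]) − z_α
    = 0.11 · √(274/0.3835) − 1.282
    = 0.11 · 26.7296 − 1.282
    = 2.9403 − 1.282 = 1.6583 → 1.66
Power = Φ(1.66) = 0.952.

Power ≈ 0.952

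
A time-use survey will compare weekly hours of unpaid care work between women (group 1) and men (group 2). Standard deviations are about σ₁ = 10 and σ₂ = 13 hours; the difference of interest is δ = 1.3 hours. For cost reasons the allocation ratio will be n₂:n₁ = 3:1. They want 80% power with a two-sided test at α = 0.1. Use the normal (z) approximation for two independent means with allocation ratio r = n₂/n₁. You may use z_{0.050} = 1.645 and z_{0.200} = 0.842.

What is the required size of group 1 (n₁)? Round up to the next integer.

n₁ = 573

n₁ = (z_{α/2} + z_β)² · (σ₁² + σ₂²/r) / δ²
   = (1.645 + 0.842)² · (10² + 13²/3) / 1.3²
   = 6.1852 · (100 + 56.3333) / 1.69
   = 6.1852 · 156.3333 / 1.69
   = 572.16
Round up → n₁ = 573; n₂ = r·n₁ = 3 × 573 = 1719.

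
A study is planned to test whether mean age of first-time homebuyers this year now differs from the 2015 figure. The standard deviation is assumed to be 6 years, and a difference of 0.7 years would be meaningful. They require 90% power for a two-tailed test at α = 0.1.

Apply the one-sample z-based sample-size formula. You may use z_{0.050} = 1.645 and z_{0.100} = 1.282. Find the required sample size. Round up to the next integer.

n = (z_{α/2} + z_β)² · σ² / δ²
  = (1.645 + 1.282)² · 6² / 0.7²
  = 8.5673 · 36 / 0.49
  = 629.44
Round up → n = 630.

n = 630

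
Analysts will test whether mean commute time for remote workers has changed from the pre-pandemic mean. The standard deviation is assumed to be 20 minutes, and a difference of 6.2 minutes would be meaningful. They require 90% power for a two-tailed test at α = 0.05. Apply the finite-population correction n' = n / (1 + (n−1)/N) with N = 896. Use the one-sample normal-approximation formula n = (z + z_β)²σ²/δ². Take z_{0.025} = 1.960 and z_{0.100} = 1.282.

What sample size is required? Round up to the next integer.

n = 98

n = (z_{α/2} + z_β)² · σ² / δ²
  = (1.960 + 1.282)² · 20² / 6.2²
  = 10.5106 · 400 / 38.44
  = 109.37
Finite-population correction (N = 896): 109.37 / (1 + (109.37 − 1)/896) = 97.57.
Round up → n = 98.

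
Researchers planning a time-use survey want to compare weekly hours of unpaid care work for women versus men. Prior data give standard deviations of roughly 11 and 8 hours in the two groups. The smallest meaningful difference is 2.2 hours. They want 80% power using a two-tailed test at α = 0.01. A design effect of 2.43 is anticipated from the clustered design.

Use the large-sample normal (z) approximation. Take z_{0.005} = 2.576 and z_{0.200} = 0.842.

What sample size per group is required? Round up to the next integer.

n = 1086 per group

n = (z_{α/2} + z_β)² · (σ₁² + σ₂²) / δ²
  = (2.576 + 0.842)² · (11² + 8² = 185) / 2.2²
  = 11.6827 · 185 / 4.84
  = 446.55
Design effect: 2.43 × 446.55 = 1085.12.
Round up → n = 1086 per group.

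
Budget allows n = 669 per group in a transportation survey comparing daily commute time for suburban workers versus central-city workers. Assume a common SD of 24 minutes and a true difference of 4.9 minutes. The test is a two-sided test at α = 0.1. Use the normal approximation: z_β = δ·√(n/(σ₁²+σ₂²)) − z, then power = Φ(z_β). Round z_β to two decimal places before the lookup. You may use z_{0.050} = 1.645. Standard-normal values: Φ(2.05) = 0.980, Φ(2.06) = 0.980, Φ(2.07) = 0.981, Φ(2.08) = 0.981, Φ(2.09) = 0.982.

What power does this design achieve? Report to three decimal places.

z_β = δ·√(n/(σ₁²+σ₂²)) − z_{α/2}
    = 4.9 · √(669/1152) − 1.645
    = 4.9 · 0.76206 − 1.645
    = 3.7341 − 1.645 = 2.0891 → 2.09
Power = Φ(2.09) = 0.982.

Power ≈ 0.982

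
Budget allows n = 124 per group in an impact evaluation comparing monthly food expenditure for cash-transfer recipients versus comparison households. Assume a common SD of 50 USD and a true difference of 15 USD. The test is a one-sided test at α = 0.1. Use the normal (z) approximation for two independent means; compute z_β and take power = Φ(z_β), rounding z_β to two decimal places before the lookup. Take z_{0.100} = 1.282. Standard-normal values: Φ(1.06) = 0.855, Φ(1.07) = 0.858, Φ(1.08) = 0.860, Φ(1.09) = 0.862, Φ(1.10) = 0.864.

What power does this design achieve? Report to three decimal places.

Power ≈ 0.860

z_β = δ·√(n/(σ₁²+σ₂²)) − z_α
    = 15 · √(124/5000) − 1.282
    = 15 · 0.15748 − 1.282
    = 2.3622 − 1.282 = 1.0802 → 1.08
Power = Φ(1.08) = 0.860.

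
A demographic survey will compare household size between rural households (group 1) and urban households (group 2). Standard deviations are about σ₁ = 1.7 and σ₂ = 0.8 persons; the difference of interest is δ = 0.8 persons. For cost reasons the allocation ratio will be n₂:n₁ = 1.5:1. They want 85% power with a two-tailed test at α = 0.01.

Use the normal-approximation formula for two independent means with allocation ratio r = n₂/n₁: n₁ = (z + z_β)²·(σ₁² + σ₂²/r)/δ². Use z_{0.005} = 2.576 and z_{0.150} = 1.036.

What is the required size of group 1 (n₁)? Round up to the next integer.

n₁ = 68

n₁ = (z_{α/2} + z_β)² · (σ₁² + σ₂²/r) / δ²
   = (2.576 + 1.036)² · (1.7² + 0.8²/1.5) / 0.8²
   = 13.0465 · (2.89 + 0.42667) / 0.64
   = 13.0465 · 3.3167 / 0.64
   = 67.61
Round up → n₁ = 68; n₂ = r·n₁ = 1.5 × 68 = 102.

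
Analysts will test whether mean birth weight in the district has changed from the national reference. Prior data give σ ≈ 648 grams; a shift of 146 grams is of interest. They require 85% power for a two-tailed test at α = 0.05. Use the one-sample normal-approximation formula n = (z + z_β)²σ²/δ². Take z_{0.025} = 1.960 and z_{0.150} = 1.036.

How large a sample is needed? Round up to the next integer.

n = 177

n = (z_{α/2} + z_β)² · σ² / δ²
  = (1.960 + 1.036)² · 648² / 146²
  = 8.9760 · 419904 / 21316
  = 176.82
Round up → n = 177.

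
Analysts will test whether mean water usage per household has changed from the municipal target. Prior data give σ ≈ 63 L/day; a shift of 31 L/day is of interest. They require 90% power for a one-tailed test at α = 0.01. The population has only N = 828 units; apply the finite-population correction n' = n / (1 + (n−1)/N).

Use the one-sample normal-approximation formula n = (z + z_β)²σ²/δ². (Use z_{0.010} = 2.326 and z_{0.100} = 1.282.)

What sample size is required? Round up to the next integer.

n = (z_α + z_β)² · σ² / δ²
  = (2.326 + 1.282)² · 63² / 31²
  = 13.0177 · 3969 / 961
  = 53.76
Finite-population correction (N = 828): 53.76 / (1 + (53.76 − 1)/828) = 50.54.
Round up → n = 51.

n = 51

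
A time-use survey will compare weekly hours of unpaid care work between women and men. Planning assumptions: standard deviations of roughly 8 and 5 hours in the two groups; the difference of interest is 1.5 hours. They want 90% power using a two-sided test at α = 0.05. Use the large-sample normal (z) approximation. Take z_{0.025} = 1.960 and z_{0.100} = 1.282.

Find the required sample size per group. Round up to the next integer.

n = 416 per group

n = (z_{α/2} + z_β)² · (σ₁² + σ₂²) / δ²
  = (1.960 + 1.282)² · (8² + 5² = 89) / 1.5²
  = 10.5106 · 89 / 2.25
  = 415.75
Round up → n = 416 per group.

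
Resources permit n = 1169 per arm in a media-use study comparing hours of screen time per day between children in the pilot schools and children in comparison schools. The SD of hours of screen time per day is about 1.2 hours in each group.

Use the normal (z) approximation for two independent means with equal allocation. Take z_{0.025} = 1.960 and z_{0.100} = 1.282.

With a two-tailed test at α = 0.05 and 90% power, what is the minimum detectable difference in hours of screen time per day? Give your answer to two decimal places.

δ = (z_{α/2} + z_β) · √((σ₁²+σ₂²)/n)
  = (1.960 + 1.282) · √(2.88/1169)
  = 3.242 · √0.00246
  = 3.242 · 0.0496
  = 0.1609

Minimum detectable difference ≈ 0.16 hours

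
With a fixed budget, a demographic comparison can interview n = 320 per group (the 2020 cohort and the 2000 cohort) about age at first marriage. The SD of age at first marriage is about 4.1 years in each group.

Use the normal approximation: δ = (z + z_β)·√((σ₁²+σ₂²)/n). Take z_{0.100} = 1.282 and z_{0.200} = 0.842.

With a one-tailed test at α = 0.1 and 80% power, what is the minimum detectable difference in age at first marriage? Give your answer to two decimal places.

δ = (z_α + z_β) · √((σ₁²+σ₂²)/n)
  = (1.282 + 0.842) · √(33.62/320)
  = 2.124 · √0.10506
  = 2.124 · 0.3241
  = 0.6885

Minimum detectable difference ≈ 0.69 years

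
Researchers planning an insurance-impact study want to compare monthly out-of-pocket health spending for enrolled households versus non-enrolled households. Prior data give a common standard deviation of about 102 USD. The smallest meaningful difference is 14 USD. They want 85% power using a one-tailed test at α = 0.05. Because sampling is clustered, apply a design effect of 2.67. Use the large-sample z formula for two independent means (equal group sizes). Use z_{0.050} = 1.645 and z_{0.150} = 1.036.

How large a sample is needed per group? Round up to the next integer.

n = 2038 per group

n = (z_α + z_β)² · (σ₁² + σ₂²) / δ²
  = (1.645 + 1.036)² · (2·102² = 20808) / 14²
  = 7.1878 · 20808 / 196
  = 763.08
Design effect: 2.67 × 763.08 = 2037.41.
Round up → n = 2038 per group.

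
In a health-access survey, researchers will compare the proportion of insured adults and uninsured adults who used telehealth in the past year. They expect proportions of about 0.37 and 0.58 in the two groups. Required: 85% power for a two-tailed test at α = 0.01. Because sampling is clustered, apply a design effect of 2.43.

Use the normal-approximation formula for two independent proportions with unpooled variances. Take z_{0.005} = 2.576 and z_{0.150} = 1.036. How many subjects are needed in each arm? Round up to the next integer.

n = 343 per group

n = (z_{α/2} + z_β)² · [p₁(1−p₁) + p₂(1−p₂)] / (p₁ − p₂)²
  = (2.576 + 1.036)² · (0.37·0.63 + 0.58·0.42) / (-0.21)²
  = (3.612)² · (0.2331 + 0.2436) / 0.0441
  = 13.0465 · 0.4767 / 0.0441
  = 141.03
Design effect: 2.43 × 141.03 = 342.70.
Round up → n = 343 per group.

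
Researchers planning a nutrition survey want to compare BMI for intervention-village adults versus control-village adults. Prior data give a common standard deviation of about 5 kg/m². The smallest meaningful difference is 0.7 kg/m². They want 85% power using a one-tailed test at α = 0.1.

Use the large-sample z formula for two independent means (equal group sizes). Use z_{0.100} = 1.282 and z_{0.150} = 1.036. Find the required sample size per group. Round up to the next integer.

n = (z_α + z_β)² · (σ₁² + σ₂²) / δ²
  = (1.282 + 1.036)² · (2·5² = 50) / 0.7²
  = 5.3731 · 50 / 0.49
  = 548.28
Round up → n = 549 per group.

n = 549 per group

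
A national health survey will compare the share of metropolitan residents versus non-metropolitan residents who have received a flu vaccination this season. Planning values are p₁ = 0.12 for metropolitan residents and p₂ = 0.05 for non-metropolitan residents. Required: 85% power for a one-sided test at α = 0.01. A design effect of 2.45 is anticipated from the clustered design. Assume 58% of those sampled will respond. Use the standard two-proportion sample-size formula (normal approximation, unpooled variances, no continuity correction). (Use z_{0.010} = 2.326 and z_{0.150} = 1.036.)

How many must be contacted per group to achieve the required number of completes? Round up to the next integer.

n = (z_α + z_β)² · [p₁(1−p₁) + p₂(1−p₂)] / (p₁ − p₂)²
  = (2.326 + 1.036)² · (0.12·0.88 + 0.05·0.95) / (0.07)²
  = (3.362)² · (0.1056 + 0.0475) / 0.0049
  = 11.3030 · 0.1531 / 0.0049
  = 353.16
Design effect: 2.45 × 353.16 = 865.25.
Adjust for 58% response: 865.25 / 0.58 = 1491.81.
Round up → n = 1492 per group.

n = 1492 per group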